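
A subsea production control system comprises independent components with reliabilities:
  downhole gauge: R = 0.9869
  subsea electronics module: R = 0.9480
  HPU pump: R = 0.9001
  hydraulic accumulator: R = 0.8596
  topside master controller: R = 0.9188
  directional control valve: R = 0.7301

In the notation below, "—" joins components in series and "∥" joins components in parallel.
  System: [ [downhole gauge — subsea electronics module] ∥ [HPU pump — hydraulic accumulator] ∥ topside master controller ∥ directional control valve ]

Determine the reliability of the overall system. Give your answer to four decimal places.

Series (downhole gauge and subsea electronics module): 0.986900 × 0.948000 = 0.935581
Series (HPU pump and hydraulic accumulator): 0.900100 × 0.859600 = 0.773726
Parallel ([0.935581], [0.773726], topside master controller, and directional control valve): 1 − (1 − 0.935581)(1 − 0.773726)(1 − 0.918800)(1 − 0.730100) = 0.9997

0.9997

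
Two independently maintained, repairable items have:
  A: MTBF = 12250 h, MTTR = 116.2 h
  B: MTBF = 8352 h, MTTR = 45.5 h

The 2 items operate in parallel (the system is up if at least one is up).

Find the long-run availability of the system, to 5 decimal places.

0.99995

A(A) = MTBF/(MTBF+MTTR) = 12250/(12250+116.2) = 0.990603
A(B) = MTBF/(MTBF+MTTR) = 8352/(8352+45.5) = 0.994582
Parallel availability: 1 − (1 − 0.990603)(1 − 0.994582) = 0.99995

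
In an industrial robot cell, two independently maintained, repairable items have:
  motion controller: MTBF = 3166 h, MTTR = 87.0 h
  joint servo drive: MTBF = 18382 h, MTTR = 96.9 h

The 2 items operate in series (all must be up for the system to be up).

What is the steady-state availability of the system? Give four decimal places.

A(motion controller) = MTBF/(MTBF+MTTR) = 3166/(3166+87.0) = 0.973255
A(joint servo drive) = MTBF/(MTBF+MTTR) = 18382/(18382+96.9) = 0.994756
Series availability: 0.973255 × 0.994756 = 0.9682

0.9682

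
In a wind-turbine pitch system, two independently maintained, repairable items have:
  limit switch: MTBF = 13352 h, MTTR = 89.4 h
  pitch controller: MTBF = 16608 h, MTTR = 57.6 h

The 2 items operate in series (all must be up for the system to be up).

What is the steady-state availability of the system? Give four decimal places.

A(limit switch) = MTBF/(MTBF+MTTR) = 13352/(13352+89.4) = 0.993349
A(pitch controller) = MTBF/(MTBF+MTTR) = 16608/(16608+57.6) = 0.996544
Series availability: 0.993349 × 0.996544 = 0.9899

0.9899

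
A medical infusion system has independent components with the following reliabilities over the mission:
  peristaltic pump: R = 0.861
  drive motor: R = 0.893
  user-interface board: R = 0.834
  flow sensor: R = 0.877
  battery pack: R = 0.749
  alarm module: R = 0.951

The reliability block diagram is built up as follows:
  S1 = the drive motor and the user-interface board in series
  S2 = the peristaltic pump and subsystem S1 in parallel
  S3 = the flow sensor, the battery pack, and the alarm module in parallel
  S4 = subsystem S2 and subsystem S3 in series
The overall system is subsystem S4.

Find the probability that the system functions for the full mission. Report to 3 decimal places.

0.963

Series (drive motor and user-interface board): 0.89300 × 0.83400 = 0.74476
Parallel (peristaltic pump and [0.74476]): 1 − (1 − 0.86100)(1 − 0.74476) = 0.96452
Parallel (flow sensor, battery pack, and alarm module): 1 − (1 − 0.87700)(1 − 0.74900)(1 − 0.95100) = 0.99849
Series ([0.96452] and [0.99849]): 0.96452 × 0.99849 = 0.963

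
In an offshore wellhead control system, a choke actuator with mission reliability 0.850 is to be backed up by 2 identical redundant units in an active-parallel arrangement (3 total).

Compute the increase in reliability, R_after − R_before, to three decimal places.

R_before = 0.850
R_after = 1 − (1 − 0.850)^3 = 0.997
ΔR = 0.997 − 0.850 = 0.147

0.147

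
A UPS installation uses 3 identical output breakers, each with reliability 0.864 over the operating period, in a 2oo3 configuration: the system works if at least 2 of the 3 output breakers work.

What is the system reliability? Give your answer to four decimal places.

R = Σ_{i=2}^{3} C(3,i) p^i (1−p)^{3−i} with p = 0.864
C(3,2)·0.864^2·0.136^1 = 0.304570
C(3,3)·0.864^3·0.136^0 = 0.644973
Sum = 0.9495

0.9495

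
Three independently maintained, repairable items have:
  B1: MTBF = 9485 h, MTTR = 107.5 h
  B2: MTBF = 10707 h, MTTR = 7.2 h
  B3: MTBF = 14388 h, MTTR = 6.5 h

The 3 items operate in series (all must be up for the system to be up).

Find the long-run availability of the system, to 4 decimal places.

A(B1) = MTBF/(MTBF+MTTR) = 9485/(9485+107.5) = 0.988793
A(B2) = MTBF/(MTBF+MTTR) = 10707/(10707+7.2) = 0.999328
A(B3) = MTBF/(MTBF+MTTR) = 14388/(14388+6.5) = 0.999548
Series availability: 0.988793 × 0.999328 × 0.999548 = 0.9877

0.9877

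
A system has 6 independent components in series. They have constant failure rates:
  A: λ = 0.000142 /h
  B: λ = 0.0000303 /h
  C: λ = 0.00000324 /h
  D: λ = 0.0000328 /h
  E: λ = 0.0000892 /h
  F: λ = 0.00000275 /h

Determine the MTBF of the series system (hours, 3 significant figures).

Series of exponential components: λ_sys = Σ λ_i
λ_sys = 0.000142 + 0.0000303 + 0.00000324 + 0.0000328 + 0.0000892 + 0.00000275 = 3.0029e-04 /h
MTBF = 1 / λ_sys = 3330 h

3330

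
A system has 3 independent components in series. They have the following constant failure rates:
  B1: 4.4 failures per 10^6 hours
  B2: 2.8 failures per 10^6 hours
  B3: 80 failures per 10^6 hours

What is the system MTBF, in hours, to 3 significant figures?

11500

Series of exponential components: λ_sys = Σ λ_i
λ_sys = 0.0000044 + 0.0000028 + 0.000080 = 8.7200e-05 /h
MTBF = 1 / λ_sys = 11500 h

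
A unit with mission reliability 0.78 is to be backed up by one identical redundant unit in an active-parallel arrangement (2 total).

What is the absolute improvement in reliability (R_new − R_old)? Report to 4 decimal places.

R_before = 0.78
R_after = 1 − (1 − 0.78)^2 = 0.9516
ΔR = 0.9516 − 0.78 = 0.1716

0.1716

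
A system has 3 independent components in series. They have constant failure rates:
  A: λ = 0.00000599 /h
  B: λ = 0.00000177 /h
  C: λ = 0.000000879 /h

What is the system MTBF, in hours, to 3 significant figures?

Series of exponential components: λ_sys = Σ λ_i
λ_sys = 0.00000599 + 0.00000177 + 0.000000879 = 8.6390e-06 /h
MTBF = 1 / λ_sys = 116000 h

116000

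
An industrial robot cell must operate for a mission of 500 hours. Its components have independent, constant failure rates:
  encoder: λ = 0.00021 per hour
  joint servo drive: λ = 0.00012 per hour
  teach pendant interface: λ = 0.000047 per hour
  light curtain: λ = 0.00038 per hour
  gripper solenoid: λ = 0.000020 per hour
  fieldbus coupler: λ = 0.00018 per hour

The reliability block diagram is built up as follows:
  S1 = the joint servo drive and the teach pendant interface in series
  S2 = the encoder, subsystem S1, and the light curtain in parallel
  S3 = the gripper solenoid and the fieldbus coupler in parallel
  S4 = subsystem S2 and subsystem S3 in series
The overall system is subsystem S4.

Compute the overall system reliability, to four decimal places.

R(encoder) = exp(−0.00021 × 500) = 0.900325
R(joint servo drive) = exp(−0.00012 × 500) = 0.941765
R(teach pendant interface) = exp(−0.000047 × 500) = 0.976774
R(light curtain) = exp(−0.00038 × 500) = 0.826959
R(gripper solenoid) = exp(−0.000020 × 500) = 0.990050
R(fieldbus coupler) = exp(−0.00018 × 500) = 0.913931
Series (joint servo drive and teach pendant interface): 0.941765 × 0.976774 = 0.919892
Parallel (encoder, [0.919892], and light curtain): 1 − (1 − 0.900325)(1 − 0.919892)(1 − 0.826959) = 0.998618
Parallel (gripper solenoid and fieldbus coupler): 1 − (1 − 0.990050)(1 − 0.913931) = 0.999144
Series ([0.998618] and [0.999144]): 0.998618 × 0.999144 = 0.9978

0.9978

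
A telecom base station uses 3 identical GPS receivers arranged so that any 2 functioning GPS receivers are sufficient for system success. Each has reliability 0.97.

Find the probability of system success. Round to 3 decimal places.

0.997

R = Σ_{i=2}^{3} C(3,i) p^i (1−p)^{3−i} with p = 0.97
C(3,2)·0.97^2·0.03^1 = 0.08468
C(3,3)·0.97^3·0.03^0 = 0.91267
Sum = 0.997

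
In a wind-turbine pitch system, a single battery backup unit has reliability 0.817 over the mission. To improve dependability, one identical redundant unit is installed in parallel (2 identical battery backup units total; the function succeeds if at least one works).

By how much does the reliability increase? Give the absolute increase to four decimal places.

R_before = 0.817
R_after = 1 − (1 − 0.817)^2 = 0.9665
ΔR = 0.9665 − 0.817 = 0.1495

0.1495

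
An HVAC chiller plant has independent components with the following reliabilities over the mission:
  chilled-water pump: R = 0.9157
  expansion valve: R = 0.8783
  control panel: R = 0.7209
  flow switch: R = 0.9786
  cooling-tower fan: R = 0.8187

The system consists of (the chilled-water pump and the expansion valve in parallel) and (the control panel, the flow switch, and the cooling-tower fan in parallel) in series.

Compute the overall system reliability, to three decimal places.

Parallel (chilled-water pump and expansion valve): 1 − (1 − 0.91570)(1 − 0.87830) = 0.98974
Parallel (control panel, flow switch, and cooling-tower fan): 1 − (1 − 0.72090)(1 − 0.97860)(1 − 0.81870) = 0.99892
Series ([0.98974] and [0.99892]): 0.98974 × 0.99892 = 0.989

0.989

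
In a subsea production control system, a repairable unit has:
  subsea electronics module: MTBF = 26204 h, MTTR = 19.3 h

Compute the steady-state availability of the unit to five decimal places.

A(subsea electronics module) = MTBF/(MTBF+MTTR) = 26204/(26204+19.3) = 0.99926

0.99926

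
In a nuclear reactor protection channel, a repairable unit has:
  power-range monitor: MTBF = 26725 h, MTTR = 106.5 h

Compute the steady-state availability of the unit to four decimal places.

A(power-range monitor) = MTBF/(MTBF+MTTR) = 26725/(26725+106.5) = 0.9960

0.9960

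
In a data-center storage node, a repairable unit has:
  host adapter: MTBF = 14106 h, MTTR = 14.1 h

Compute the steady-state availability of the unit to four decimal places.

0.9990

A(host adapter) = MTBF/(MTBF+MTTR) = 14106/(14106+14.1) = 0.9990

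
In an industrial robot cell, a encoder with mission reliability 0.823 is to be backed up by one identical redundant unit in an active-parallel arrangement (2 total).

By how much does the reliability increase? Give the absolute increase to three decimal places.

R_before = 0.823
R_after = 1 − (1 − 0.823)^2 = 0.969
ΔR = 0.969 − 0.823 = 0.146

0.146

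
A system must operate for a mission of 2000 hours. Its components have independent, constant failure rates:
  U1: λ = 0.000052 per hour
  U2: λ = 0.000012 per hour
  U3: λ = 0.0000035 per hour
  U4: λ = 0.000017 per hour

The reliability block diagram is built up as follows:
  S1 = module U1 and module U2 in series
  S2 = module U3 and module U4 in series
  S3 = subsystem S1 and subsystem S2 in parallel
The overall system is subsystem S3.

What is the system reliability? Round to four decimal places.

R(U1) = exp(−0.000052 × 2000) = 0.901225
R(U2) = exp(−0.000012 × 2000) = 0.976286
R(U3) = exp(−0.0000035 × 2000) = 0.993024
R(U4) = exp(−0.000017 × 2000) = 0.966572
Series (U1 and U2): 0.901225 × 0.976286 = 0.879853
Series (U3 and U4): 0.993024 × 0.966572 = 0.959829
Parallel ([0.879853] and [0.959829]): 1 − (1 − 0.879853)(1 − 0.959829) = 0.9952

0.9952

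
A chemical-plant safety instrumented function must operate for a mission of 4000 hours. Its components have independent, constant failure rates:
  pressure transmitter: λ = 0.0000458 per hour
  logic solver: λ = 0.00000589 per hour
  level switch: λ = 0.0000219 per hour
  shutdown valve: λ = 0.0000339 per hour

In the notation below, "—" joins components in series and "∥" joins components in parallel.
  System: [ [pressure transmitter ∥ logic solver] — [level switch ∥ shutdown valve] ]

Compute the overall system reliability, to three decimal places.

0.986

R(pressure transmitter) = exp(−0.0000458 × 4000) = 0.83260
R(logic solver) = exp(−0.00000589 × 4000) = 0.97672
R(level switch) = exp(−0.0000219 × 4000) = 0.91613
R(shutdown valve) = exp(−0.0000339 × 4000) = 0.87319
Parallel (pressure transmitter and logic solver): 1 − (1 − 0.83260)(1 − 0.97672) = 0.99610
Parallel (level switch and shutdown valve): 1 − (1 − 0.91613)(1 − 0.87319) = 0.98936
Series ([0.99610] and [0.98936]): 0.99610 × 0.98936 = 0.986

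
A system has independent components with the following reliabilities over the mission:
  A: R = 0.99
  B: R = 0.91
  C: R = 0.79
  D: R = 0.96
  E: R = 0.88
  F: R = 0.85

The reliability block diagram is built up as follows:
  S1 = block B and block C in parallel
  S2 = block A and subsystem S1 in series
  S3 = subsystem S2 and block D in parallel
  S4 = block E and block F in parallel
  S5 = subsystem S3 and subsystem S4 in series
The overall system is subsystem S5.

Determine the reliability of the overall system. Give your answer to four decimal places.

Parallel (B and C): 1 − (1 − 0.910000)(1 − 0.790000) = 0.981100
Series (A and [0.981100]): 0.990000 × 0.981100 = 0.971289
Parallel ([0.971289] and D): 1 − (1 − 0.971289)(1 − 0.960000) = 0.998852
Parallel (E and F): 1 − (1 − 0.880000)(1 − 0.850000) = 0.982000
Series ([0.998852] and [0.982000]): 0.998852 × 0.982000 = 0.9809

0.9809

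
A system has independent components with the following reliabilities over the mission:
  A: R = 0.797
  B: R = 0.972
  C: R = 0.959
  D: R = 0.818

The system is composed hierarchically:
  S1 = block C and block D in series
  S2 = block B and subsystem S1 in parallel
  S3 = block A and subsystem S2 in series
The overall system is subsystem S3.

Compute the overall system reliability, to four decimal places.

Series (C and D): 0.959000 × 0.818000 = 0.784462
Parallel (B and [0.784462]): 1 − (1 − 0.972000)(1 − 0.784462) = 0.993965
Series (A and [0.993965]): 0.797000 × 0.993965 = 0.7922

0.7922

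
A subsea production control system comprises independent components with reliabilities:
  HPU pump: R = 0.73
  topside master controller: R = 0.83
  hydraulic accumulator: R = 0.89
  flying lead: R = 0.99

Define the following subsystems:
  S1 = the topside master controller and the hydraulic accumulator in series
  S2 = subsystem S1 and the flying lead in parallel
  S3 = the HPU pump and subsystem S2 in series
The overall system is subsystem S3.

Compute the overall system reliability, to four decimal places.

Series (topside master controller and hydraulic accumulator): 0.830000 × 0.890000 = 0.738700
Parallel ([0.738700] and flying lead): 1 − (1 − 0.738700)(1 − 0.990000) = 0.997387
Series (HPU pump and [0.997387]): 0.730000 × 0.997387 = 0.7281

0.7281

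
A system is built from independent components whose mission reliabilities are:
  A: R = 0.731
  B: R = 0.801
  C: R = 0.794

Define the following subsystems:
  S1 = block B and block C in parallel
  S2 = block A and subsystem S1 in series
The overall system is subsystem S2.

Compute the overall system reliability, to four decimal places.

Parallel (B and C): 1 − (1 − 0.801000)(1 − 0.794000) = 0.959006
Series (A and [0.959006]): 0.731000 × 0.959006 = 0.7010

0.7010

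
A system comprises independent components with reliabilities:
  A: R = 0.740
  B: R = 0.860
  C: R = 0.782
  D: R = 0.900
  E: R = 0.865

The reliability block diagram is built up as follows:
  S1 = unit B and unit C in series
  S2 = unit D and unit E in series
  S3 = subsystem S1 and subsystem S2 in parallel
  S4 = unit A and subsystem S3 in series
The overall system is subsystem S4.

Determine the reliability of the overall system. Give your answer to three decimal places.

0.686

Series (B and C): 0.86000 × 0.78200 = 0.67252
Series (D and E): 0.90000 × 0.86500 = 0.77850
Parallel ([0.67252] and [0.77850]): 1 − (1 − 0.67252)(1 − 0.77850) = 0.92746
Series (A and [0.92746]): 0.74000 × 0.92746 = 0.686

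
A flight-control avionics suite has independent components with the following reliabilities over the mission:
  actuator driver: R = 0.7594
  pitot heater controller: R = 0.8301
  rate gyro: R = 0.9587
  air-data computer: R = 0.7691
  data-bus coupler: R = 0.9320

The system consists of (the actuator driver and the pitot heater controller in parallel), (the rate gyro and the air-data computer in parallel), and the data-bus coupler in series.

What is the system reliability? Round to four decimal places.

0.8854

Parallel (actuator driver and pitot heater controller): 1 − (1 − 0.759400)(1 − 0.830100) = 0.959122
Parallel (rate gyro and air-data computer): 1 − (1 − 0.958700)(1 − 0.769100) = 0.990464
Series ([0.959122], [0.990464], and data-bus coupler): 0.959122 × 0.990464 × 0.932000 = 0.8854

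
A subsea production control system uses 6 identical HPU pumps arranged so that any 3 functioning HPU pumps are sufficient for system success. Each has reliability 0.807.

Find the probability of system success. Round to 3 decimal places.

0.985

R = Σ_{i=3}^{6} C(6,i) p^i (1−p)^{6−i} with p = 0.807
C(6,3)·0.807^3·0.193^3 = 0.07557
C(6,4)·0.807^4·0.193^2 = 0.23697
C(6,5)·0.807^5·0.193^1 = 0.39635
C(6,6)·0.807^6·0.193^0 = 0.27621
Sum = 0.985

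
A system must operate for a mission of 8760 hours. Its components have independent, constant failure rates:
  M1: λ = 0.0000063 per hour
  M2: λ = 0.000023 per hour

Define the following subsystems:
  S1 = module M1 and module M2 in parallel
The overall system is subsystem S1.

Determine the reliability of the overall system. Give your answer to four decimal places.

0.9902

R(M1) = exp(−0.0000063 × 8760) = 0.946307
R(M2) = exp(−0.000023 × 8760) = 0.817520
Parallel (M1 and M2): 1 − (1 − 0.946307)(1 − 0.817520) = 0.9902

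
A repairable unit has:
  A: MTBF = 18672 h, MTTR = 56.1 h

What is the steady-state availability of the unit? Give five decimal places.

0.99700

A(A) = MTBF/(MTBF+MTTR) = 18672/(18672+56.1) = 0.99700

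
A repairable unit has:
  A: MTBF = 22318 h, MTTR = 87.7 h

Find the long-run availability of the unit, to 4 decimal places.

A(A) = MTBF/(MTBF+MTTR) = 22318/(22318+87.7) = 0.9961

0.9961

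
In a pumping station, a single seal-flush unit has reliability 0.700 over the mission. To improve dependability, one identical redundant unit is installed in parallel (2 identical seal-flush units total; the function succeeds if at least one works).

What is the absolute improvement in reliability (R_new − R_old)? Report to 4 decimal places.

0.2100

R_before = 0.700
R_after = 1 − (1 − 0.700)^2 = 0.9100
ΔR = 0.9100 − 0.700 = 0.2100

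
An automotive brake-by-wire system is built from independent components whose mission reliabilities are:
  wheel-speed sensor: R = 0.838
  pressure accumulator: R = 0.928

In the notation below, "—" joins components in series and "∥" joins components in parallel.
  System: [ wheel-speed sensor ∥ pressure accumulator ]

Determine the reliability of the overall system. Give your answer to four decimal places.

Parallel (wheel-speed sensor and pressure accumulator): 1 − (1 − 0.838000)(1 − 0.928000) = 0.9883

0.9883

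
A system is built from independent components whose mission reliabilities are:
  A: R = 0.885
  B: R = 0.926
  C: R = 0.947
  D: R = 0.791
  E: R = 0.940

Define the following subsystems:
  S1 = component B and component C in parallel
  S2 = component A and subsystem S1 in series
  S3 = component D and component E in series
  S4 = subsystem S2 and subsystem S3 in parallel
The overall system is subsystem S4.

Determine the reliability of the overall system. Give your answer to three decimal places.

0.970

Parallel (B and C): 1 − (1 − 0.92600)(1 − 0.94700) = 0.99608
Series (A and [0.99608]): 0.88500 × 0.99608 = 0.88153
Series (D and E): 0.79100 × 0.94000 = 0.74354
Parallel ([0.88153] and [0.74354]): 1 − (1 − 0.88153)(1 − 0.74354) = 0.970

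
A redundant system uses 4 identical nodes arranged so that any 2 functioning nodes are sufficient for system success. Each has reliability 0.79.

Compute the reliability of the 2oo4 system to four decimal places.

R = Σ_{i=2}^{4} C(4,i) p^i (1−p)^{4−i} with p = 0.79
C(4,2)·0.79^2·0.21^2 = 0.165137
C(4,3)·0.79^3·0.21^1 = 0.414153
C(4,4)·0.79^4·0.21^0 = 0.389501
Sum = 0.9688

0.9688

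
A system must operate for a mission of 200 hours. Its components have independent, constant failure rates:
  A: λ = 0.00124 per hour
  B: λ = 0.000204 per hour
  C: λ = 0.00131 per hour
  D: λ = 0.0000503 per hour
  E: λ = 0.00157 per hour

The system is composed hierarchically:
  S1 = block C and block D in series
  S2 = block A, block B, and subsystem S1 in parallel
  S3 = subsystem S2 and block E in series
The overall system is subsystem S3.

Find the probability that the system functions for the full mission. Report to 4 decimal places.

0.7290

R(A) = exp(−0.00124 × 200) = 0.780360
R(B) = exp(−0.000204 × 200) = 0.960021
R(C) = exp(−0.00131 × 200) = 0.769511
R(D) = exp(−0.0000503 × 200) = 0.989990
R(E) = exp(−0.00157 × 200) = 0.730519
Series (C and D): 0.769511 × 0.989990 = 0.761808
Parallel (A, B, and [0.761808]): 1 − (1 − 0.780360)(1 − 0.960021)(1 − 0.761808) = 0.997908
Series ([0.997908] and E): 0.997908 × 0.730519 = 0.7290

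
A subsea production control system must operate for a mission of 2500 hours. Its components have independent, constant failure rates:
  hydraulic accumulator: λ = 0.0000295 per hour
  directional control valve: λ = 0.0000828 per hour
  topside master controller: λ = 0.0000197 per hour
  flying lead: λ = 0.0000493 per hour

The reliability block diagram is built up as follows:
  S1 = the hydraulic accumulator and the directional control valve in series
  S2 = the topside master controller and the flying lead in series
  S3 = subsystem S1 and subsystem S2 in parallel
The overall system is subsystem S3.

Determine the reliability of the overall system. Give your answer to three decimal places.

R(hydraulic accumulator) = exp(−0.0000295 × 2500) = 0.92890
R(directional control valve) = exp(−0.0000828 × 2500) = 0.81302
R(topside master controller) = exp(−0.0000197 × 2500) = 0.95194
R(flying lead) = exp(−0.0000493 × 2500) = 0.88404
Series (hydraulic accumulator and directional control valve): 0.92890 × 0.81302 = 0.75521
Series (topside master controller and flying lead): 0.95194 × 0.88404 = 0.84155
Parallel ([0.75521] and [0.84155]): 1 − (1 − 0.75521)(1 − 0.84155) = 0.961

0.961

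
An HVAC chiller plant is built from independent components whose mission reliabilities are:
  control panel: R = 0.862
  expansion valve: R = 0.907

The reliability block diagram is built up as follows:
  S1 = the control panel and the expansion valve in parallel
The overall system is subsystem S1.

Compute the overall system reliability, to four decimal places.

0.9872

Parallel (control panel and expansion valve): 1 − (1 − 0.862000)(1 − 0.907000) = 0.9872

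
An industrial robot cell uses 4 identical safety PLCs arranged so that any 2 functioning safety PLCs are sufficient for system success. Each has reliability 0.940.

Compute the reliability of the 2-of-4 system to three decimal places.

0.999

R = Σ_{i=2}^{4} C(4,i) p^i (1−p)^{4−i} with p = 0.940
C(4,2)·0.940^2·0.060^2 = 0.01909
C(4,3)·0.940^3·0.060^1 = 0.19934
C(4,4)·0.940^4·0.060^0 = 0.78075
Sum = 0.999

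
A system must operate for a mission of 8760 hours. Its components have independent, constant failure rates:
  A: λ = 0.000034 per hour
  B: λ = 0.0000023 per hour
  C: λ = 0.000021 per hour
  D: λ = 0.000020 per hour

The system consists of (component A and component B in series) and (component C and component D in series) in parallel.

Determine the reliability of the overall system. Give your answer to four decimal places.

0.9178

R(A) = exp(−0.000034 × 8760) = 0.742420
R(B) = exp(−0.0000023 × 8760) = 0.980054
R(C) = exp(−0.000021 × 8760) = 0.831969
R(D) = exp(−0.000020 × 8760) = 0.839289
Series (A and B): 0.742420 × 0.980054 = 0.727612
Series (C and D): 0.831969 × 0.839289 = 0.698262
Parallel ([0.727612] and [0.698262]): 1 − (1 − 0.727612)(1 − 0.698262) = 0.9178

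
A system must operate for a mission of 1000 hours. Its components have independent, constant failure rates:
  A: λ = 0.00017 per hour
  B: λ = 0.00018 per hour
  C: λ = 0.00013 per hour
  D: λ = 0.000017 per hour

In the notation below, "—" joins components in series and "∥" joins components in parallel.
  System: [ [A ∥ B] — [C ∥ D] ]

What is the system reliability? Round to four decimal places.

0.9722

R(A) = exp(−0.00017 × 1000) = 0.843665
R(B) = exp(−0.00018 × 1000) = 0.835270
R(C) = exp(−0.00013 × 1000) = 0.878095
R(D) = exp(−0.000017 × 1000) = 0.983144
Parallel (A and B): 1 − (1 − 0.843665)(1 − 0.835270) = 0.974247
Parallel (C and D): 1 − (1 − 0.878095)(1 − 0.983144) = 0.997945
Series ([0.974247] and [0.997945]): 0.974247 × 0.997945 = 0.9722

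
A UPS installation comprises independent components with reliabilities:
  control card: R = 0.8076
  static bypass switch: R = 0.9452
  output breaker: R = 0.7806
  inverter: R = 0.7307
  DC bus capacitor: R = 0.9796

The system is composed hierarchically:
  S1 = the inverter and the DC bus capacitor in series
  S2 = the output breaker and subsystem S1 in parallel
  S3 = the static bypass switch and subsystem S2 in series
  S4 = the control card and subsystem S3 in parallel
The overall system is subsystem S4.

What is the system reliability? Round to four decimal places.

0.9781

Series (inverter and DC bus capacitor): 0.730700 × 0.979600 = 0.715794
Parallel (output breaker and [0.715794]): 1 − (1 − 0.780600)(1 − 0.715794) = 0.937645
Series (static bypass switch and [0.937645]): 0.945200 × 0.937645 = 0.886262
Parallel (control card and [0.886262]): 1 − (1 − 0.807600)(1 − 0.886262) = 0.9781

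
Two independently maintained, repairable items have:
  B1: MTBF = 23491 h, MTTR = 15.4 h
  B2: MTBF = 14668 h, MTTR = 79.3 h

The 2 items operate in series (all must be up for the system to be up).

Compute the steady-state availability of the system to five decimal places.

A(B1) = MTBF/(MTBF+MTTR) = 23491/(23491+15.4) = 0.999345
A(B2) = MTBF/(MTBF+MTTR) = 14668/(14668+79.3) = 0.994623
Series availability: 0.999345 × 0.994623 = 0.99397

0.99397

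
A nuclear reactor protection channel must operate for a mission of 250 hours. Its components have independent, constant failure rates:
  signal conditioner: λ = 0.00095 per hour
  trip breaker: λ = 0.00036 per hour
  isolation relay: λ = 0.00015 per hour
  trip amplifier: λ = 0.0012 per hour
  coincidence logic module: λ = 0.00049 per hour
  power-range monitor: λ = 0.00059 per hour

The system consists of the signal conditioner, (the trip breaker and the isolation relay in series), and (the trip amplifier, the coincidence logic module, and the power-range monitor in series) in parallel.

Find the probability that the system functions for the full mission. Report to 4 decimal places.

R(signal conditioner) = exp(−0.00095 × 250) = 0.788597
R(trip breaker) = exp(−0.00036 × 250) = 0.913931
R(isolation relay) = exp(−0.00015 × 250) = 0.963194
R(trip amplifier) = exp(−0.0012 × 250) = 0.740818
R(coincidence logic module) = exp(−0.00049 × 250) = 0.884706
R(power-range monitor) = exp(−0.00059 × 250) = 0.862862
Series (trip breaker and isolation relay): 0.913931 × 0.963194 = 0.880293
Series (trip amplifier, coincidence logic module, and power-range monitor): 0.740818 × 0.884706 × 0.862862 = 0.565525
Parallel (signal conditioner, [0.880293], and [0.565525]): 1 − (1 − 0.788597)(1 − 0.880293)(1 − 0.565525) = 0.9890

0.9890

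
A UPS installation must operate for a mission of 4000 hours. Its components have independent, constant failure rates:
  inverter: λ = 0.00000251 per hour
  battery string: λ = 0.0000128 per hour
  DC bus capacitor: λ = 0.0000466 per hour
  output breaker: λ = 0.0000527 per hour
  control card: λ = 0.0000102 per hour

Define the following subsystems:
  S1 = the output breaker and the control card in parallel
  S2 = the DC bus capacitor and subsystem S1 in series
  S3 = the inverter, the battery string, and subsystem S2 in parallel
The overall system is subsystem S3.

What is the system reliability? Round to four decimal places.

R(inverter) = exp(−0.00000251 × 4000) = 0.990010
R(battery string) = exp(−0.0000128 × 4000) = 0.950089
R(DC bus capacitor) = exp(−0.0000466 × 4000) = 0.829942
R(output breaker) = exp(−0.0000527 × 4000) = 0.809936
R(control card) = exp(−0.0000102 × 4000) = 0.960021
Parallel (output breaker and control card): 1 − (1 − 0.809936)(1 − 0.960021) = 0.992401
Series (DC bus capacitor and [0.992401]): 0.829942 × 0.992401 = 0.823635
Parallel (inverter, battery string, and [0.823635]): 1 − (1 − 0.990010)(1 − 0.950089)(1 − 0.823635) = 0.9999

0.9999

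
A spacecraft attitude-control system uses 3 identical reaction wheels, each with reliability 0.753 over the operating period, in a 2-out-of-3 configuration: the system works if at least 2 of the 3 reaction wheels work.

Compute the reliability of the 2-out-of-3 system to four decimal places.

0.8471

R = Σ_{i=2}^{3} C(3,i) p^i (1−p)^{3−i} with p = 0.753
C(3,2)·0.753^2·0.247^1 = 0.420154
C(3,3)·0.753^3·0.247^0 = 0.426958
Sum = 0.8471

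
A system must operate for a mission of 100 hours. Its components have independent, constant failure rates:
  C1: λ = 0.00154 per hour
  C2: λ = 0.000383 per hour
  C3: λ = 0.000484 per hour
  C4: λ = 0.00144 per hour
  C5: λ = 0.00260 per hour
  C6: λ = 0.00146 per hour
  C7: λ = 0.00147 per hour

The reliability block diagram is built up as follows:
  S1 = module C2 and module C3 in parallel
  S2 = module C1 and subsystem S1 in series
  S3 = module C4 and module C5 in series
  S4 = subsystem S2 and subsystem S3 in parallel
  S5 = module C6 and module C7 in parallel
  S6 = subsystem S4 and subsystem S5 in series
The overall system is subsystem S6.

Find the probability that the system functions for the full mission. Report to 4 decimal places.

R(C1) = exp(−0.00154 × 100) = 0.857272
R(C2) = exp(−0.000383 × 100) = 0.962424
R(C3) = exp(−0.000484 × 100) = 0.952753
R(C4) = exp(−0.00144 × 100) = 0.865888
R(C5) = exp(−0.00260 × 100) = 0.771052
R(C6) = exp(−0.00146 × 100) = 0.864158
R(C7) = exp(−0.00147 × 100) = 0.863294
Parallel (C2 and C3): 1 − (1 − 0.962424)(1 − 0.952753) = 0.998225
Series (C1 and [0.998225]): 0.857272 × 0.998225 = 0.855750
Series (C4 and C5): 0.865888 × 0.771052 = 0.667645
Parallel ([0.855750] and [0.667645]): 1 − (1 − 0.855750)(1 − 0.667645) = 0.952058
Parallel (C6 and C7): 1 − (1 − 0.864158)(1 − 0.863294) = 0.981430
Series ([0.952058] and [0.981430]): 0.952058 × 0.981430 = 0.9344

0.9344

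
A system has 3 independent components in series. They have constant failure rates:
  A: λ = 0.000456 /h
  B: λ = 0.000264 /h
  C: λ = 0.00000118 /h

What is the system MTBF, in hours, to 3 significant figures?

1390

Series of exponential components: λ_sys = Σ λ_i
λ_sys = 0.000456 + 0.000264 + 0.00000118 = 7.2118e-04 /h
MTBF = 1 / λ_sys = 1390 h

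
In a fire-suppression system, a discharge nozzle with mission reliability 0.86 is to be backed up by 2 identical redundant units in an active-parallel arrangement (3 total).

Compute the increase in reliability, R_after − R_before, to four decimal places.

R_before = 0.86
R_after = 1 − (1 − 0.86)^3 = 0.9973
ΔR = 0.9973 − 0.86 = 0.1373

0.1373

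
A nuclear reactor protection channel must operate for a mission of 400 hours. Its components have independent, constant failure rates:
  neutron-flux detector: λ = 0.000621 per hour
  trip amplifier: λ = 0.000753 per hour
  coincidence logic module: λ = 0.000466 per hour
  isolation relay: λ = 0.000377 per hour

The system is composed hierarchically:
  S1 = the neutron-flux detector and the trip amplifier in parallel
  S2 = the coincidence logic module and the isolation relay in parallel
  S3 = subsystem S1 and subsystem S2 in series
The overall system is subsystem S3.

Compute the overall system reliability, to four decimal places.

0.9204

R(neutron-flux detector) = exp(−0.000621 × 400) = 0.780048
R(trip amplifier) = exp(−0.000753 × 400) = 0.739930
R(coincidence logic module) = exp(−0.000466 × 400) = 0.829942
R(isolation relay) = exp(−0.000377 × 400) = 0.860020
Parallel (neutron-flux detector and trip amplifier): 1 − (1 − 0.780048)(1 − 0.739930) = 0.942797
Parallel (coincidence logic module and isolation relay): 1 − (1 − 0.829942)(1 − 0.860020) = 0.976195
Series ([0.942797] and [0.976195]): 0.942797 × 0.976195 = 0.9204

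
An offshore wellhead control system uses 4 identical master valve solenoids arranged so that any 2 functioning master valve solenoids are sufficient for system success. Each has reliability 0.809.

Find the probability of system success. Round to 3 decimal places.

0.976

R = Σ_{i=2}^{4} C(4,i) p^i (1−p)^{4−i} with p = 0.809
C(4,2)·0.809^2·0.191^2 = 0.14326
C(4,3)·0.809^3·0.191^1 = 0.40452
C(4,4)·0.809^4·0.191^0 = 0.42835
Sum = 0.976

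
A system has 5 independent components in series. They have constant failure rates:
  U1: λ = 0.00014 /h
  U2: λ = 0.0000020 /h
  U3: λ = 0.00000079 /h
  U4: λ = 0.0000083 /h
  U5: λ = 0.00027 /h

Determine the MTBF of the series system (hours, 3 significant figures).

2370

Series of exponential components: λ_sys = Σ λ_i
λ_sys = 0.00014 + 0.0000020 + 0.00000079 + 0.0000083 + 0.00027 = 4.2109e-04 /h
MTBF = 1 / λ_sys = 2370 h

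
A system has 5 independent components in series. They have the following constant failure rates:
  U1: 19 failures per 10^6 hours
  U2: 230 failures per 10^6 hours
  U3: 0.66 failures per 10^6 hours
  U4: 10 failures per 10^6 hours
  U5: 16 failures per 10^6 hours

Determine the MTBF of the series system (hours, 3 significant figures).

Series of exponential components: λ_sys = Σ λ_i
λ_sys = 0.000019 + 0.00023 + 0.00000066 + 0.000010 + 0.000016 = 2.7566e-04 /h
MTBF = 1 / λ_sys = 3630 h

3630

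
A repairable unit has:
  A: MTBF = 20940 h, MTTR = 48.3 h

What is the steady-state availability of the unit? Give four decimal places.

A(A) = MTBF/(MTBF+MTTR) = 20940/(20940+48.3) = 0.9977

0.9977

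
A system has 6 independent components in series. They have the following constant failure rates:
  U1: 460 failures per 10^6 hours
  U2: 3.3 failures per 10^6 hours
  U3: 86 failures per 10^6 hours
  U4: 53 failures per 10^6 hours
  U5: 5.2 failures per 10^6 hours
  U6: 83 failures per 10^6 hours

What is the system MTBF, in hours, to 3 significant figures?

1450

Series of exponential components: λ_sys = Σ λ_i
λ_sys = 0.00046 + 0.0000033 + 0.000086 + 0.000053 + 0.0000052 + 0.000083 = 6.9050e-04 /h
MTBF = 1 / λ_sys = 1450 h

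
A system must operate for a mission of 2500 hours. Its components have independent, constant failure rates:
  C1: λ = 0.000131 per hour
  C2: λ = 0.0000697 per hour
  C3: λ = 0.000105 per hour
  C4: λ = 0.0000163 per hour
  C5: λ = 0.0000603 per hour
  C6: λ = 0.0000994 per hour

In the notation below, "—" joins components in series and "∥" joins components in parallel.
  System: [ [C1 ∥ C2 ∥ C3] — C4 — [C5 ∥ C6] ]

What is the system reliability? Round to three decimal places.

0.921

R(C1) = exp(−0.000131 × 2500) = 0.72072
R(C2) = exp(−0.0000697 × 2500) = 0.84009
R(C3) = exp(−0.000105 × 2500) = 0.76913
R(C4) = exp(−0.0000163 × 2500) = 0.96007
R(C5) = exp(−0.0000603 × 2500) = 0.86006
R(C6) = exp(−0.0000994 × 2500) = 0.77997
Parallel (C1, C2, and C3): 1 − (1 − 0.72072)(1 − 0.84009)(1 − 0.76913) = 0.98969
Parallel (C5 and C6): 1 − (1 − 0.86006)(1 − 0.77997) = 0.96921
Series ([0.98969], C4, and [0.96921]): 0.98969 × 0.96007 × 0.96921 = 0.921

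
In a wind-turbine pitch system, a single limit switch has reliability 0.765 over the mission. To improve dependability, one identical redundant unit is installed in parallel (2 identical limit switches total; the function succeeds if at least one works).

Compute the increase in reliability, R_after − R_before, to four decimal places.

R_before = 0.765
R_after = 1 − (1 − 0.765)^2 = 0.9448
ΔR = 0.9448 − 0.765 = 0.1798

0.1798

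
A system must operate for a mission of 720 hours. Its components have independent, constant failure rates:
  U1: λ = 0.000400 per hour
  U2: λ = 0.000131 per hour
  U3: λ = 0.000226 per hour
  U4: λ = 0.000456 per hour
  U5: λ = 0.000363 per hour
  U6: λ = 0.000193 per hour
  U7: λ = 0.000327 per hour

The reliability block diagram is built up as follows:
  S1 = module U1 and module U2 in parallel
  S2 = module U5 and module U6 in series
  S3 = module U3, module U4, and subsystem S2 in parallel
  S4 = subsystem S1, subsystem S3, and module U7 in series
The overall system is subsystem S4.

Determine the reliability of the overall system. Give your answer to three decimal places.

0.762

R(U1) = exp(−0.000400 × 720) = 0.74976
R(U2) = exp(−0.000131 × 720) = 0.90999
R(U3) = exp(−0.000226 × 720) = 0.84983
R(U4) = exp(−0.000456 × 720) = 0.72013
R(U5) = exp(−0.000363 × 720) = 0.77000
R(U6) = exp(−0.000193 × 720) = 0.87026
R(U7) = exp(−0.000327 × 720) = 0.79022
Parallel (U1 and U2): 1 − (1 − 0.74976)(1 − 0.90999) = 0.97748
Series (U5 and U6): 0.77000 × 0.87026 = 0.67010
Parallel (U3, U4, and [0.67010]): 1 − (1 − 0.84983)(1 − 0.72013)(1 − 0.67010) = 0.98613
Series ([0.97748], [0.98613], and U7): 0.97748 × 0.98613 × 0.79022 = 0.762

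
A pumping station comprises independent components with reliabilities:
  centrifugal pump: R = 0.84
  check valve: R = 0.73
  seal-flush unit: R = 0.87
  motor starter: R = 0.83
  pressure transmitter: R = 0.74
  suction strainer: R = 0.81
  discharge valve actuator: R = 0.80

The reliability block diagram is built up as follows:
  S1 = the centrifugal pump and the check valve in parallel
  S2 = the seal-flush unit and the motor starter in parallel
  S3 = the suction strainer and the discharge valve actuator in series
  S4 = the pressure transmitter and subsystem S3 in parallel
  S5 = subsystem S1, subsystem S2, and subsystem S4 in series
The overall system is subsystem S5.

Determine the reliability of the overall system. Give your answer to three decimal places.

0.850

Parallel (centrifugal pump and check valve): 1 − (1 − 0.84000)(1 − 0.73000) = 0.95680
Parallel (seal-flush unit and motor starter): 1 − (1 − 0.87000)(1 − 0.83000) = 0.97790
Series (suction strainer and discharge valve actuator): 0.81000 × 0.80000 = 0.64800
Parallel (pressure transmitter and [0.64800]): 1 − (1 − 0.74000)(1 − 0.64800) = 0.90848
Series ([0.95680], [0.97790], and [0.90848]): 0.95680 × 0.97790 × 0.90848 = 0.850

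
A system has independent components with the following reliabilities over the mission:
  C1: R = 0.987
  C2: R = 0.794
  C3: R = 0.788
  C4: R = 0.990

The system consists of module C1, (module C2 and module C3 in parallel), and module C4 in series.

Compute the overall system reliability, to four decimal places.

Parallel (C2 and C3): 1 − (1 − 0.794000)(1 − 0.788000) = 0.956328
Series (C1, [0.956328], and C4): 0.987000 × 0.956328 × 0.990000 = 0.9345

0.9345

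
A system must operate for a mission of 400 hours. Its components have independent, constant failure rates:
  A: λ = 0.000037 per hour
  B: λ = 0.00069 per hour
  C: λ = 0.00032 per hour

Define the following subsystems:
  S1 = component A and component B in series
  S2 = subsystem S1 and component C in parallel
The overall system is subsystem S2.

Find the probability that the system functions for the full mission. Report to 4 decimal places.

0.9697

R(A) = exp(−0.000037 × 400) = 0.985309
R(B) = exp(−0.00069 × 400) = 0.758813
R(C) = exp(−0.00032 × 400) = 0.879853
Series (A and B): 0.985309 × 0.758813 = 0.747665
Parallel ([0.747665] and C): 1 − (1 − 0.747665)(1 − 0.879853) = 0.9697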